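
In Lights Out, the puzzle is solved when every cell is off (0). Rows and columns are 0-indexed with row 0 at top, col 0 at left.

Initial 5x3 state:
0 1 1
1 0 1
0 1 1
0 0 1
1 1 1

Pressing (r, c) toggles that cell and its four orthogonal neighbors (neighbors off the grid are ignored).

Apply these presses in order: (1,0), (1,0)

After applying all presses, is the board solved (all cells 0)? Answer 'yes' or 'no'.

After press 1 at (1,0):
1 1 1
0 1 1
1 1 1
0 0 1
1 1 1

After press 2 at (1,0):
0 1 1
1 0 1
0 1 1
0 0 1
1 1 1

Lights still on: 10

Answer: no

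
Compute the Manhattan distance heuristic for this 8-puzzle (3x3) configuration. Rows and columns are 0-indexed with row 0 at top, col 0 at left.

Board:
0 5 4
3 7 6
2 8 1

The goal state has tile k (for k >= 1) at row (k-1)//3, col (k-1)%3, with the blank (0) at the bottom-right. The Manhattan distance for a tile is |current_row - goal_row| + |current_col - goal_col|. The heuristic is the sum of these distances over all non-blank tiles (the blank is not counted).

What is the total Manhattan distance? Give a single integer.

Tile 5: (0,1)->(1,1) = 1
Tile 4: (0,2)->(1,0) = 3
Tile 3: (1,0)->(0,2) = 3
Tile 7: (1,1)->(2,0) = 2
Tile 6: (1,2)->(1,2) = 0
Tile 2: (2,0)->(0,1) = 3
Tile 8: (2,1)->(2,1) = 0
Tile 1: (2,2)->(0,0) = 4
Sum: 1 + 3 + 3 + 2 + 0 + 3 + 0 + 4 = 16

Answer: 16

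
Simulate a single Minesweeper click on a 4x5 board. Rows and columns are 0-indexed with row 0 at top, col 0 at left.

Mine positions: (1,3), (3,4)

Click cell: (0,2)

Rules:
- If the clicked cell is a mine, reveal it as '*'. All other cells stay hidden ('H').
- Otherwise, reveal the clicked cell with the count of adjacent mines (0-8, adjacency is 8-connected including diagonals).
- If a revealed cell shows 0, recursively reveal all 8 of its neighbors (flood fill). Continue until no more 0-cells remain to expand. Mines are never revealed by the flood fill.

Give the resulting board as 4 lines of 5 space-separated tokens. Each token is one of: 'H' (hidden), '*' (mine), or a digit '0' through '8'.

H H 1 H H
H H H H H
H H H H H
H H H H H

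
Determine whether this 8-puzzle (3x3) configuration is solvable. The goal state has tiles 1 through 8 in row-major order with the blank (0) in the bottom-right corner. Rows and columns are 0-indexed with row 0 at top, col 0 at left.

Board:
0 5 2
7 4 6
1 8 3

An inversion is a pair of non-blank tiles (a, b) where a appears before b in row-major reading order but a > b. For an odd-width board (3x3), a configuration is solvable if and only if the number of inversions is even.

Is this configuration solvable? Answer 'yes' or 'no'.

Answer: yes

Derivation:
Inversions (pairs i<j in row-major order where tile[i] > tile[j] > 0): 14
14 is even, so the puzzle is solvable.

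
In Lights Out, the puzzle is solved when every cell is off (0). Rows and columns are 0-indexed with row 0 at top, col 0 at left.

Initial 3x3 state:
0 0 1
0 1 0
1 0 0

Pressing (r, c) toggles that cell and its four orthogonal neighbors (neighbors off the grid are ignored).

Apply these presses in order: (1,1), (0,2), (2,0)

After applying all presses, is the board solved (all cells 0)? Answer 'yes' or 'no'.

Answer: yes

Derivation:
After press 1 at (1,1):
0 1 1
1 0 1
1 1 0

After press 2 at (0,2):
0 0 0
1 0 0
1 1 0

After press 3 at (2,0):
0 0 0
0 0 0
0 0 0

Lights still on: 0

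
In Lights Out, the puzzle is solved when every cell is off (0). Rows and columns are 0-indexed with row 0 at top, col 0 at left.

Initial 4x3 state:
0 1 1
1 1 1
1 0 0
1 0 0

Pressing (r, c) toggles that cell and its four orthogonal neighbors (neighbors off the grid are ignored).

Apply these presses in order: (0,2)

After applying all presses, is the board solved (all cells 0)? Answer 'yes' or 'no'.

Answer: no

Derivation:
After press 1 at (0,2):
0 0 0
1 1 0
1 0 0
1 0 0

Lights still on: 4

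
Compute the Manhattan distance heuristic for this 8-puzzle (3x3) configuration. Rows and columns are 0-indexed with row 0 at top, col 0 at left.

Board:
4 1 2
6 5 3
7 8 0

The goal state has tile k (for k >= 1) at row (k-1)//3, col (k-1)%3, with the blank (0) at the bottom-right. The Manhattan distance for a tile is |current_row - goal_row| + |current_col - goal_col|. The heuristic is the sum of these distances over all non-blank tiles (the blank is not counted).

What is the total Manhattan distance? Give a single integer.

Answer: 6

Derivation:
Tile 4: (0,0)->(1,0) = 1
Tile 1: (0,1)->(0,0) = 1
Tile 2: (0,2)->(0,1) = 1
Tile 6: (1,0)->(1,2) = 2
Tile 5: (1,1)->(1,1) = 0
Tile 3: (1,2)->(0,2) = 1
Tile 7: (2,0)->(2,0) = 0
Tile 8: (2,1)->(2,1) = 0
Sum: 1 + 1 + 1 + 2 + 0 + 1 + 0 + 0 = 6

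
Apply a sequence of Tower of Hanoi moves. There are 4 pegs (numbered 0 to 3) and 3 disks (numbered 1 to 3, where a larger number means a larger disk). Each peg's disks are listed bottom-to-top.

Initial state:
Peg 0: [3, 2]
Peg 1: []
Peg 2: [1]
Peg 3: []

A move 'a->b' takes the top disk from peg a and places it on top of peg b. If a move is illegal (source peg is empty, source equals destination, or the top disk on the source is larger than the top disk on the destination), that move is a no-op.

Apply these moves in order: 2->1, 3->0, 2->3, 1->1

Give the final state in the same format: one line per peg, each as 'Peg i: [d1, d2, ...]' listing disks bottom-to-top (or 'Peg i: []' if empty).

After move 1 (2->1):
Peg 0: [3, 2]
Peg 1: [1]
Peg 2: []
Peg 3: []

After move 2 (3->0):
Peg 0: [3, 2]
Peg 1: [1]
Peg 2: []
Peg 3: []

After move 3 (2->3):
Peg 0: [3, 2]
Peg 1: [1]
Peg 2: []
Peg 3: []

After move 4 (1->1):
Peg 0: [3, 2]
Peg 1: [1]
Peg 2: []
Peg 3: []

Answer: Peg 0: [3, 2]
Peg 1: [1]
Peg 2: []
Peg 3: []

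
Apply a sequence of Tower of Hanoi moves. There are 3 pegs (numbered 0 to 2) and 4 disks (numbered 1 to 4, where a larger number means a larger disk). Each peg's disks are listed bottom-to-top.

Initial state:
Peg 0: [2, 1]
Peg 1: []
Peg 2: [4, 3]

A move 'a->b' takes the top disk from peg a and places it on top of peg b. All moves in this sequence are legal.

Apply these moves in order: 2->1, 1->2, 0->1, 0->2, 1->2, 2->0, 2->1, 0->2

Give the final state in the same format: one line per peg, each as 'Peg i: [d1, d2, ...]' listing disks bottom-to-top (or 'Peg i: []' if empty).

Answer: Peg 0: []
Peg 1: [2]
Peg 2: [4, 3, 1]

Derivation:
After move 1 (2->1):
Peg 0: [2, 1]
Peg 1: [3]
Peg 2: [4]

After move 2 (1->2):
Peg 0: [2, 1]
Peg 1: []
Peg 2: [4, 3]

After move 3 (0->1):
Peg 0: [2]
Peg 1: [1]
Peg 2: [4, 3]

After move 4 (0->2):
Peg 0: []
Peg 1: [1]
Peg 2: [4, 3, 2]

After move 5 (1->2):
Peg 0: []
Peg 1: []
Peg 2: [4, 3, 2, 1]

After move 6 (2->0):
Peg 0: [1]
Peg 1: []
Peg 2: [4, 3, 2]

After move 7 (2->1):
Peg 0: [1]
Peg 1: [2]
Peg 2: [4, 3]

After move 8 (0->2):
Peg 0: []
Peg 1: [2]
Peg 2: [4, 3, 1]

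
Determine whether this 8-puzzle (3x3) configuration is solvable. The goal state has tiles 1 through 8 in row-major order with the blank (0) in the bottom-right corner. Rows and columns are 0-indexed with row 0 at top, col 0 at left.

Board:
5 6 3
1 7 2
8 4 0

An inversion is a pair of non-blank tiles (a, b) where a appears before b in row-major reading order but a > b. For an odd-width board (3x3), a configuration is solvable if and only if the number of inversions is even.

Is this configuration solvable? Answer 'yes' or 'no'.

Answer: no

Derivation:
Inversions (pairs i<j in row-major order where tile[i] > tile[j] > 0): 13
13 is odd, so the puzzle is not solvable.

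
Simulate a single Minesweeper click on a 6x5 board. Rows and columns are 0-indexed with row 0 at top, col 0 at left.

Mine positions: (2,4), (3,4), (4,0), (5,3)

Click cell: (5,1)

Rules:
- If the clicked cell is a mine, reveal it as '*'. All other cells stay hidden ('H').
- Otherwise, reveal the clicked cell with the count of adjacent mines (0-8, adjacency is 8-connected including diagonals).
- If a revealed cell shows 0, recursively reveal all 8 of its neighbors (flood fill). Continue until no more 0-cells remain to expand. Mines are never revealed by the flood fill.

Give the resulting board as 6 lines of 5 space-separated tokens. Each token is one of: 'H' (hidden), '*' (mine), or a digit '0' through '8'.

H H H H H
H H H H H
H H H H H
H H H H H
H H H H H
H 1 H H H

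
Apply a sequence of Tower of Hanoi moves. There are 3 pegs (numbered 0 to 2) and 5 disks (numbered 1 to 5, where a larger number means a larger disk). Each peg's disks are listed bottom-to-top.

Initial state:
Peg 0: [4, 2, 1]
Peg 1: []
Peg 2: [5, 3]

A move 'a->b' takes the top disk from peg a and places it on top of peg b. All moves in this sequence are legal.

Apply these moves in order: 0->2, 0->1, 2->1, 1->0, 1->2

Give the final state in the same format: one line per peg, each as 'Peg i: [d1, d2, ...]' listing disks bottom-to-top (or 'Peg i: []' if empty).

Answer: Peg 0: [4, 1]
Peg 1: []
Peg 2: [5, 3, 2]

Derivation:
After move 1 (0->2):
Peg 0: [4, 2]
Peg 1: []
Peg 2: [5, 3, 1]

After move 2 (0->1):
Peg 0: [4]
Peg 1: [2]
Peg 2: [5, 3, 1]

After move 3 (2->1):
Peg 0: [4]
Peg 1: [2, 1]
Peg 2: [5, 3]

After move 4 (1->0):
Peg 0: [4, 1]
Peg 1: [2]
Peg 2: [5, 3]

After move 5 (1->2):
Peg 0: [4, 1]
Peg 1: []
Peg 2: [5, 3, 2]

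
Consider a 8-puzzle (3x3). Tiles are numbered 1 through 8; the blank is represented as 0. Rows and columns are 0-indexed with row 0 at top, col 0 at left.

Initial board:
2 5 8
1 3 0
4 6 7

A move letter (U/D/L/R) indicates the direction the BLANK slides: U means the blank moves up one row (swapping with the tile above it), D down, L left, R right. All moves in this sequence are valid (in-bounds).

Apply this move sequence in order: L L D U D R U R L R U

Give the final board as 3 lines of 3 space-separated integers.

Answer: 2 5 0
4 3 8
6 1 7

Derivation:
After move 1 (L):
2 5 8
1 0 3
4 6 7

After move 2 (L):
2 5 8
0 1 3
4 6 7

After move 3 (D):
2 5 8
4 1 3
0 6 7

After move 4 (U):
2 5 8
0 1 3
4 6 7

After move 5 (D):
2 5 8
4 1 3
0 6 7

After move 6 (R):
2 5 8
4 1 3
6 0 7

After move 7 (U):
2 5 8
4 0 3
6 1 7

After move 8 (R):
2 5 8
4 3 0
6 1 7

After move 9 (L):
2 5 8
4 0 3
6 1 7

After move 10 (R):
2 5 8
4 3 0
6 1 7

After move 11 (U):
2 5 0
4 3 8
6 1 7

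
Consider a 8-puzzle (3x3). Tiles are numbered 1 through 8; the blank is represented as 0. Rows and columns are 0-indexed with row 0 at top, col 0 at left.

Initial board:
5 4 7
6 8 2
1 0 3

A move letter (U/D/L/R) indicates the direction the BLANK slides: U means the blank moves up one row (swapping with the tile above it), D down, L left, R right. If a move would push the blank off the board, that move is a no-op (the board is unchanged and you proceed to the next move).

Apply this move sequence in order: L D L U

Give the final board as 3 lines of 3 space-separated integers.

After move 1 (L):
5 4 7
6 8 2
0 1 3

After move 2 (D):
5 4 7
6 8 2
0 1 3

After move 3 (L):
5 4 7
6 8 2
0 1 3

After move 4 (U):
5 4 7
0 8 2
6 1 3

Answer: 5 4 7
0 8 2
6 1 3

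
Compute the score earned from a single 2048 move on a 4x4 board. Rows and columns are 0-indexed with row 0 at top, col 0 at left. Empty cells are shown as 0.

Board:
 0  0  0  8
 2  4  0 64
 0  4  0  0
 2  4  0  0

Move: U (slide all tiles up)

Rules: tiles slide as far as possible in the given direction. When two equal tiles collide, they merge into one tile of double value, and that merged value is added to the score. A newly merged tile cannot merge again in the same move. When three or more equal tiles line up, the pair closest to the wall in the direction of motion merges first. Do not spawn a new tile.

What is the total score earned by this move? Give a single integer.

Answer: 12

Derivation:
Slide up:
col 0: [0, 2, 0, 2] -> [4, 0, 0, 0]  score +4 (running 4)
col 1: [0, 4, 4, 4] -> [8, 4, 0, 0]  score +8 (running 12)
col 2: [0, 0, 0, 0] -> [0, 0, 0, 0]  score +0 (running 12)
col 3: [8, 64, 0, 0] -> [8, 64, 0, 0]  score +0 (running 12)
Board after move:
 4  8  0  8
 0  4  0 64
 0  0  0  0
 0  0  0  0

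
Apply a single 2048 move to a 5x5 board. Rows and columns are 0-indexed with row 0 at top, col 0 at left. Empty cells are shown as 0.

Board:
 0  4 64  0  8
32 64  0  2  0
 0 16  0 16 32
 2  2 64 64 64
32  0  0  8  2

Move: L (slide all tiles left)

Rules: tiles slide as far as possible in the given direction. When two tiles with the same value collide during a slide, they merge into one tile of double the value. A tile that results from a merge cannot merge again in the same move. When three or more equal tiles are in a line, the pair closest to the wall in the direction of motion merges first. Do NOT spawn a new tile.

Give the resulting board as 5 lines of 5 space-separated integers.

Answer:   4  64   8   0   0
 32  64   2   0   0
 32  32   0   0   0
  4 128  64   0   0
 32   8   2   0   0

Derivation:
Slide left:
row 0: [0, 4, 64, 0, 8] -> [4, 64, 8, 0, 0]
row 1: [32, 64, 0, 2, 0] -> [32, 64, 2, 0, 0]
row 2: [0, 16, 0, 16, 32] -> [32, 32, 0, 0, 0]
row 3: [2, 2, 64, 64, 64] -> [4, 128, 64, 0, 0]
row 4: [32, 0, 0, 8, 2] -> [32, 8, 2, 0, 0]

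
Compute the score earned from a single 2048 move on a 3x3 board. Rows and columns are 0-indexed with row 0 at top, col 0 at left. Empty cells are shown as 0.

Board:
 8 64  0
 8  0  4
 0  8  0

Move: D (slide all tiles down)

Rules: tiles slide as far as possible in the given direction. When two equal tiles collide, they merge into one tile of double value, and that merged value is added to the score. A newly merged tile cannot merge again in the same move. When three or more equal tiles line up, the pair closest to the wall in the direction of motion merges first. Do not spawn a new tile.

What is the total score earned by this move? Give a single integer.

Answer: 16

Derivation:
Slide down:
col 0: [8, 8, 0] -> [0, 0, 16]  score +16 (running 16)
col 1: [64, 0, 8] -> [0, 64, 8]  score +0 (running 16)
col 2: [0, 4, 0] -> [0, 0, 4]  score +0 (running 16)
Board after move:
 0  0  0
 0 64  0
16  8  4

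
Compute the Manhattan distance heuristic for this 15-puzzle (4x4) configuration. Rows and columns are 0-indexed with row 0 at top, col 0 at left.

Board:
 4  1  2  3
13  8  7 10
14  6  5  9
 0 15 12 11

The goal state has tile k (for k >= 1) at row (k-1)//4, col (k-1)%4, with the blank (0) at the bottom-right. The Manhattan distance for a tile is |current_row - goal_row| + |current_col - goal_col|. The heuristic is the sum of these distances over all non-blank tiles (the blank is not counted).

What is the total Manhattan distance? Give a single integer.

Tile 4: (0,0)->(0,3) = 3
Tile 1: (0,1)->(0,0) = 1
Tile 2: (0,2)->(0,1) = 1
Tile 3: (0,3)->(0,2) = 1
Tile 13: (1,0)->(3,0) = 2
Tile 8: (1,1)->(1,3) = 2
Tile 7: (1,2)->(1,2) = 0
Tile 10: (1,3)->(2,1) = 3
Tile 14: (2,0)->(3,1) = 2
Tile 6: (2,1)->(1,1) = 1
Tile 5: (2,2)->(1,0) = 3
Tile 9: (2,3)->(2,0) = 3
Tile 15: (3,1)->(3,2) = 1
Tile 12: (3,2)->(2,3) = 2
Tile 11: (3,3)->(2,2) = 2
Sum: 3 + 1 + 1 + 1 + 2 + 2 + 0 + 3 + 2 + 1 + 3 + 3 + 1 + 2 + 2 = 27

Answer: 27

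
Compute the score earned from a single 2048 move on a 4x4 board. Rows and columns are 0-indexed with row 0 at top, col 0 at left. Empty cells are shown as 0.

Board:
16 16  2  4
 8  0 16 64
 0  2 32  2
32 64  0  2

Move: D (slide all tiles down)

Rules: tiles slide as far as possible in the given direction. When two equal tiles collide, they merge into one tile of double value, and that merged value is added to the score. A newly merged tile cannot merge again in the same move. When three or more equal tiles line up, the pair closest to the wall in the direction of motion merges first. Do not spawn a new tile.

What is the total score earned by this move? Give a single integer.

Slide down:
col 0: [16, 8, 0, 32] -> [0, 16, 8, 32]  score +0 (running 0)
col 1: [16, 0, 2, 64] -> [0, 16, 2, 64]  score +0 (running 0)
col 2: [2, 16, 32, 0] -> [0, 2, 16, 32]  score +0 (running 0)
col 3: [4, 64, 2, 2] -> [0, 4, 64, 4]  score +4 (running 4)
Board after move:
 0  0  0  0
16 16  2  4
 8  2 16 64
32 64 32  4

Answer: 4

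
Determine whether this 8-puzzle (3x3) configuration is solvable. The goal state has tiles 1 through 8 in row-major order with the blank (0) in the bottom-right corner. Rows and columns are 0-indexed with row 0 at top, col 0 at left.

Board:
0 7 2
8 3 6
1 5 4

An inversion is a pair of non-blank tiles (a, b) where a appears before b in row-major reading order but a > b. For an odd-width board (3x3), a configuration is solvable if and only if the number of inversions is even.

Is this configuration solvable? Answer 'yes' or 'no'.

Inversions (pairs i<j in row-major order where tile[i] > tile[j] > 0): 17
17 is odd, so the puzzle is not solvable.

Answer: no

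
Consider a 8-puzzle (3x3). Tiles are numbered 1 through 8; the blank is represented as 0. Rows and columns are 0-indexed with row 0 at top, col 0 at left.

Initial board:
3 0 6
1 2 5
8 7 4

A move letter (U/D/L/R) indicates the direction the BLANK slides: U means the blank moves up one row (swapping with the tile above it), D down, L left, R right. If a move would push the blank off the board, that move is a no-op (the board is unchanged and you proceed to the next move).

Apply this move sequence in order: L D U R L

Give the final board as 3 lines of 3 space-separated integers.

Answer: 0 3 6
1 2 5
8 7 4

Derivation:
After move 1 (L):
0 3 6
1 2 5
8 7 4

After move 2 (D):
1 3 6
0 2 5
8 7 4

After move 3 (U):
0 3 6
1 2 5
8 7 4

After move 4 (R):
3 0 6
1 2 5
8 7 4

After move 5 (L):
0 3 6
1 2 5
8 7 4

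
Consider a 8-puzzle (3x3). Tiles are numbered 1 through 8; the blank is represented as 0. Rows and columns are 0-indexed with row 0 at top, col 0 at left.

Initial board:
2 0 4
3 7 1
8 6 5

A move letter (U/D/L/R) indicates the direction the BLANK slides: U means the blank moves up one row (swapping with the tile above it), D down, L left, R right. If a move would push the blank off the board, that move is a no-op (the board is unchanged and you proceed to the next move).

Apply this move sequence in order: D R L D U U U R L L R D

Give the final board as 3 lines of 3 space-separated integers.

After move 1 (D):
2 7 4
3 0 1
8 6 5

After move 2 (R):
2 7 4
3 1 0
8 6 5

After move 3 (L):
2 7 4
3 0 1
8 6 5

After move 4 (D):
2 7 4
3 6 1
8 0 5

After move 5 (U):
2 7 4
3 0 1
8 6 5

After move 6 (U):
2 0 4
3 7 1
8 6 5

After move 7 (U):
2 0 4
3 7 1
8 6 5

After move 8 (R):
2 4 0
3 7 1
8 6 5

After move 9 (L):
2 0 4
3 7 1
8 6 5

After move 10 (L):
0 2 4
3 7 1
8 6 5

After move 11 (R):
2 0 4
3 7 1
8 6 5

After move 12 (D):
2 7 4
3 0 1
8 6 5

Answer: 2 7 4
3 0 1
8 6 5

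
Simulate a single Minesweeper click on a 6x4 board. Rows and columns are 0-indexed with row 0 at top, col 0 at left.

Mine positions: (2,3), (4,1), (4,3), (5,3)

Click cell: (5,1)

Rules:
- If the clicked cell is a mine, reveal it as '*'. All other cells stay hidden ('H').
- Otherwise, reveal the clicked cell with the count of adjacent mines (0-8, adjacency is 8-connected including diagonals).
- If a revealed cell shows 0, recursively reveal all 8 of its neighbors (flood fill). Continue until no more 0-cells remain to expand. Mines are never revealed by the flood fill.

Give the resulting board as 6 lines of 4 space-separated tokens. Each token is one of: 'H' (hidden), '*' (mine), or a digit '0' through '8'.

H H H H
H H H H
H H H H
H H H H
H H H H
H 1 H H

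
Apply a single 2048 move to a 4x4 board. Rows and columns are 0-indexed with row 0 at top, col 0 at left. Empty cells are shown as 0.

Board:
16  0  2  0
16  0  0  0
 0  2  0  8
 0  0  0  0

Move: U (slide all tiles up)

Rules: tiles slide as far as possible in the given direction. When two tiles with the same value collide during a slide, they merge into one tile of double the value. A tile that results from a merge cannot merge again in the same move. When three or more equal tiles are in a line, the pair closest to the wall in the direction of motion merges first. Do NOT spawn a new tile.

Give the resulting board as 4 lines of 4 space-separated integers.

Answer: 32  2  2  8
 0  0  0  0
 0  0  0  0
 0  0  0  0

Derivation:
Slide up:
col 0: [16, 16, 0, 0] -> [32, 0, 0, 0]
col 1: [0, 0, 2, 0] -> [2, 0, 0, 0]
col 2: [2, 0, 0, 0] -> [2, 0, 0, 0]
col 3: [0, 0, 8, 0] -> [8, 0, 0, 0]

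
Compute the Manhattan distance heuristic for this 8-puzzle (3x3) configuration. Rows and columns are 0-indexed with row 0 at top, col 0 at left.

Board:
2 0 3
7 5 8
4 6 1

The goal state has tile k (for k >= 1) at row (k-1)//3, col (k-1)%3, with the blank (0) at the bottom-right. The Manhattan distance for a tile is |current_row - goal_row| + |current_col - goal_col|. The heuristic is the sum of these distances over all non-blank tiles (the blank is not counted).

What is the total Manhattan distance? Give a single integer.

Answer: 11

Derivation:
Tile 2: at (0,0), goal (0,1), distance |0-0|+|0-1| = 1
Tile 3: at (0,2), goal (0,2), distance |0-0|+|2-2| = 0
Tile 7: at (1,0), goal (2,0), distance |1-2|+|0-0| = 1
Tile 5: at (1,1), goal (1,1), distance |1-1|+|1-1| = 0
Tile 8: at (1,2), goal (2,1), distance |1-2|+|2-1| = 2
Tile 4: at (2,0), goal (1,0), distance |2-1|+|0-0| = 1
Tile 6: at (2,1), goal (1,2), distance |2-1|+|1-2| = 2
Tile 1: at (2,2), goal (0,0), distance |2-0|+|2-0| = 4
Sum: 1 + 0 + 1 + 0 + 2 + 1 + 2 + 4 = 11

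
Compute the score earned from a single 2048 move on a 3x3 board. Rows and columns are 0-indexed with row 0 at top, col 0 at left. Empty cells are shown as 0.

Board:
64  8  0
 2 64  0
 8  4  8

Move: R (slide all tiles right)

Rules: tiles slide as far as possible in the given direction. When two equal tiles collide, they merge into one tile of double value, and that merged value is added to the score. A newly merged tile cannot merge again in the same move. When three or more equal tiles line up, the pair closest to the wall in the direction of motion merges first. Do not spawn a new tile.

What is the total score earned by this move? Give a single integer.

Slide right:
row 0: [64, 8, 0] -> [0, 64, 8]  score +0 (running 0)
row 1: [2, 64, 0] -> [0, 2, 64]  score +0 (running 0)
row 2: [8, 4, 8] -> [8, 4, 8]  score +0 (running 0)
Board after move:
 0 64  8
 0  2 64
 8  4  8

Answer: 0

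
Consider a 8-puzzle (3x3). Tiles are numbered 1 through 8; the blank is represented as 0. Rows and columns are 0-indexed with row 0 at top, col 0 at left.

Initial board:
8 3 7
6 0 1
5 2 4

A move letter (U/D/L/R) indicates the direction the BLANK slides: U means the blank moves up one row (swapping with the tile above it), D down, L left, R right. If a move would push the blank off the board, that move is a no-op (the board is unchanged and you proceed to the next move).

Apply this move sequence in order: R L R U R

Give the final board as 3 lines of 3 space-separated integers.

Answer: 8 3 0
6 1 7
5 2 4

Derivation:
After move 1 (R):
8 3 7
6 1 0
5 2 4

After move 2 (L):
8 3 7
6 0 1
5 2 4

After move 3 (R):
8 3 7
6 1 0
5 2 4

After move 4 (U):
8 3 0
6 1 7
5 2 4

After move 5 (R):
8 3 0
6 1 7
5 2 4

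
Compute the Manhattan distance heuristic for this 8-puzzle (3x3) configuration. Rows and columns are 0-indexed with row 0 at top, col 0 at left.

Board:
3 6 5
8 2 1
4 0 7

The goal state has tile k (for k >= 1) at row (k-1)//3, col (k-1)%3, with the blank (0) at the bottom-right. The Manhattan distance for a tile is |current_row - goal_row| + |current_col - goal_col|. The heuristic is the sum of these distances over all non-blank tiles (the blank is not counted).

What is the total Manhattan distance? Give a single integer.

Answer: 15

Derivation:
Tile 3: at (0,0), goal (0,2), distance |0-0|+|0-2| = 2
Tile 6: at (0,1), goal (1,2), distance |0-1|+|1-2| = 2
Tile 5: at (0,2), goal (1,1), distance |0-1|+|2-1| = 2
Tile 8: at (1,0), goal (2,1), distance |1-2|+|0-1| = 2
Tile 2: at (1,1), goal (0,1), distance |1-0|+|1-1| = 1
Tile 1: at (1,2), goal (0,0), distance |1-0|+|2-0| = 3
Tile 4: at (2,0), goal (1,0), distance |2-1|+|0-0| = 1
Tile 7: at (2,2), goal (2,0), distance |2-2|+|2-0| = 2
Sum: 2 + 2 + 2 + 2 + 1 + 3 + 1 + 2 = 15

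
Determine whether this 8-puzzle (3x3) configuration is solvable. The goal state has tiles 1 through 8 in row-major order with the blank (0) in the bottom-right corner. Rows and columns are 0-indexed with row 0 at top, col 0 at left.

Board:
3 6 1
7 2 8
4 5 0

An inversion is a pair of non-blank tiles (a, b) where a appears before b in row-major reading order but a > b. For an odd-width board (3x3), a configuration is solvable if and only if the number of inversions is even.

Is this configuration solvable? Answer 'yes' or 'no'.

Answer: no

Derivation:
Inversions (pairs i<j in row-major order where tile[i] > tile[j] > 0): 11
11 is odd, so the puzzle is not solvable.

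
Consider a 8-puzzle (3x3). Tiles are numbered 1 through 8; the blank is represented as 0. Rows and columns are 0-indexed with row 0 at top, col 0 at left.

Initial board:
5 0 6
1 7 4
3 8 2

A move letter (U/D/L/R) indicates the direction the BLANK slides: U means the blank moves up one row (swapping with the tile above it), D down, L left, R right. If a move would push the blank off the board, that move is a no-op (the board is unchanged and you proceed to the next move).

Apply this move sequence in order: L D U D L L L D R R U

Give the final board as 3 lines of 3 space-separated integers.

Answer: 1 5 6
3 7 0
8 2 4

Derivation:
After move 1 (L):
0 5 6
1 7 4
3 8 2

After move 2 (D):
1 5 6
0 7 4
3 8 2

After move 3 (U):
0 5 6
1 7 4
3 8 2

After move 4 (D):
1 5 6
0 7 4
3 8 2

After move 5 (L):
1 5 6
0 7 4
3 8 2

After move 6 (L):
1 5 6
0 7 4
3 8 2

After move 7 (L):
1 5 6
0 7 4
3 8 2

After move 8 (D):
1 5 6
3 7 4
0 8 2

After move 9 (R):
1 5 6
3 7 4
8 0 2

After move 10 (R):
1 5 6
3 7 4
8 2 0

After move 11 (U):
1 5 6
3 7 0
8 2 4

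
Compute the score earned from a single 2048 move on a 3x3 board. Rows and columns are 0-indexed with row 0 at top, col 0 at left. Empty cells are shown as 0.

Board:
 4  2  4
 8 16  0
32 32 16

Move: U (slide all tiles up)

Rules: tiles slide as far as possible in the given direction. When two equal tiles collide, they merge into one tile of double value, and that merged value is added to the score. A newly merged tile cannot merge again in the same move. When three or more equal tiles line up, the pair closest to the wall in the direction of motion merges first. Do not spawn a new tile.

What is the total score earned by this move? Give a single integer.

Answer: 0

Derivation:
Slide up:
col 0: [4, 8, 32] -> [4, 8, 32]  score +0 (running 0)
col 1: [2, 16, 32] -> [2, 16, 32]  score +0 (running 0)
col 2: [4, 0, 16] -> [4, 16, 0]  score +0 (running 0)
Board after move:
 4  2  4
 8 16 16
32 32  0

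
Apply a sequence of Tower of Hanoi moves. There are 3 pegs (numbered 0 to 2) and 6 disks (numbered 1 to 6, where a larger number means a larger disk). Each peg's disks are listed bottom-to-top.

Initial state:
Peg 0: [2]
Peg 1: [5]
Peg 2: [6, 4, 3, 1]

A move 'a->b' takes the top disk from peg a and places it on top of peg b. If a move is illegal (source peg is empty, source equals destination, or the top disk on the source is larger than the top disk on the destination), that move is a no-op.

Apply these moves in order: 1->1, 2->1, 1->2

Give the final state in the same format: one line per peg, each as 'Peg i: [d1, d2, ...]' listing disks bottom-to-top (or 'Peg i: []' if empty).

After move 1 (1->1):
Peg 0: [2]
Peg 1: [5]
Peg 2: [6, 4, 3, 1]

After move 2 (2->1):
Peg 0: [2]
Peg 1: [5, 1]
Peg 2: [6, 4, 3]

After move 3 (1->2):
Peg 0: [2]
Peg 1: [5]
Peg 2: [6, 4, 3, 1]

Answer: Peg 0: [2]
Peg 1: [5]
Peg 2: [6, 4, 3, 1]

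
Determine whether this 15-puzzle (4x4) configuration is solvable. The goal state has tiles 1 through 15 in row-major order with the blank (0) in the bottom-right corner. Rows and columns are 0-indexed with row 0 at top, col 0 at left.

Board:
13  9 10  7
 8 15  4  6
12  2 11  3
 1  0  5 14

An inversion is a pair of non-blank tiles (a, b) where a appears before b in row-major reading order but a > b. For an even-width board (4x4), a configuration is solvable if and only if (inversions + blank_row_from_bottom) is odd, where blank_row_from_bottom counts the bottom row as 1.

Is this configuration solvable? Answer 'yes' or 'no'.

Answer: yes

Derivation:
Inversions: 66
Blank is in row 3 (0-indexed from top), which is row 1 counting from the bottom (bottom = 1).
66 + 1 = 67, which is odd, so the puzzle is solvable.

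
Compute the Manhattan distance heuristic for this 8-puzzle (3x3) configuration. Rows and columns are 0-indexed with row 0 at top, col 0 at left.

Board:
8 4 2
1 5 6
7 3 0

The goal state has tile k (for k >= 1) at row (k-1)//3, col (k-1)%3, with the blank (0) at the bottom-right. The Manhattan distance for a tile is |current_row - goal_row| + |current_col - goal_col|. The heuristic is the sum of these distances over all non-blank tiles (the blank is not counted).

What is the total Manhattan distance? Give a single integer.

Answer: 10

Derivation:
Tile 8: at (0,0), goal (2,1), distance |0-2|+|0-1| = 3
Tile 4: at (0,1), goal (1,0), distance |0-1|+|1-0| = 2
Tile 2: at (0,2), goal (0,1), distance |0-0|+|2-1| = 1
Tile 1: at (1,0), goal (0,0), distance |1-0|+|0-0| = 1
Tile 5: at (1,1), goal (1,1), distance |1-1|+|1-1| = 0
Tile 6: at (1,2), goal (1,2), distance |1-1|+|2-2| = 0
Tile 7: at (2,0), goal (2,0), distance |2-2|+|0-0| = 0
Tile 3: at (2,1), goal (0,2), distance |2-0|+|1-2| = 3
Sum: 3 + 2 + 1 + 1 + 0 + 0 + 0 + 3 = 10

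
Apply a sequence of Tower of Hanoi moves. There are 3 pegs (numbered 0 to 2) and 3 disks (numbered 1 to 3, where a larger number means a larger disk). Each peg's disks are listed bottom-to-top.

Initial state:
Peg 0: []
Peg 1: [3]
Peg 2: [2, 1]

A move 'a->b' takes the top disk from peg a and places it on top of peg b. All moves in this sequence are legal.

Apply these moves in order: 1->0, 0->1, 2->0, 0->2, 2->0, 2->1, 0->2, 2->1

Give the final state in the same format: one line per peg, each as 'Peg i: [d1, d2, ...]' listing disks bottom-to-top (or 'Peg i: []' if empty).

After move 1 (1->0):
Peg 0: [3]
Peg 1: []
Peg 2: [2, 1]

After move 2 (0->1):
Peg 0: []
Peg 1: [3]
Peg 2: [2, 1]

After move 3 (2->0):
Peg 0: [1]
Peg 1: [3]
Peg 2: [2]

After move 4 (0->2):
Peg 0: []
Peg 1: [3]
Peg 2: [2, 1]

After move 5 (2->0):
Peg 0: [1]
Peg 1: [3]
Peg 2: [2]

After move 6 (2->1):
Peg 0: [1]
Peg 1: [3, 2]
Peg 2: []

After move 7 (0->2):
Peg 0: []
Peg 1: [3, 2]
Peg 2: [1]

After move 8 (2->1):
Peg 0: []
Peg 1: [3, 2, 1]
Peg 2: []

Answer: Peg 0: []
Peg 1: [3, 2, 1]
Peg 2: []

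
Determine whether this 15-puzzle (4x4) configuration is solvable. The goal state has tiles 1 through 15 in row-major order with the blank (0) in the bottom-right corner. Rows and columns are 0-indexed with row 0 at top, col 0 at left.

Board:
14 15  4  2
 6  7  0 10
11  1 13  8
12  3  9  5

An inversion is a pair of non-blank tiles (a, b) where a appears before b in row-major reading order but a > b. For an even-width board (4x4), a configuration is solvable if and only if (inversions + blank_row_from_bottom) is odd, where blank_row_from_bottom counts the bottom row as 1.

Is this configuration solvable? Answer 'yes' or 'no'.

Answer: no

Derivation:
Inversions: 57
Blank is in row 1 (0-indexed from top), which is row 3 counting from the bottom (bottom = 1).
57 + 3 = 60, which is even, so the puzzle is not solvable.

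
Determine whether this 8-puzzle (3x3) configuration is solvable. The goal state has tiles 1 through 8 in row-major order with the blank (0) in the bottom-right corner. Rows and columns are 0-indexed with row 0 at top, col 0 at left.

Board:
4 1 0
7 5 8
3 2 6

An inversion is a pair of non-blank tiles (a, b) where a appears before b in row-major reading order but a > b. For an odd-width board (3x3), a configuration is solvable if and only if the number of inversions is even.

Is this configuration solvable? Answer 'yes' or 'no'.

Answer: no

Derivation:
Inversions (pairs i<j in row-major order where tile[i] > tile[j] > 0): 13
13 is odd, so the puzzle is not solvable.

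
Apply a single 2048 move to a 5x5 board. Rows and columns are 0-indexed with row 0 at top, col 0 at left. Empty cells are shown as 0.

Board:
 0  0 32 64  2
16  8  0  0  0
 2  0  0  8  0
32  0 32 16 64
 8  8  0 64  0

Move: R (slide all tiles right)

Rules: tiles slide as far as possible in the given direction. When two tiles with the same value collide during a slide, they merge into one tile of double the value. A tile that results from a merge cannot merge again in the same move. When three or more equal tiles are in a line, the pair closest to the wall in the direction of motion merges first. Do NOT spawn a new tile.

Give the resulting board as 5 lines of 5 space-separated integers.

Answer:  0  0 32 64  2
 0  0  0 16  8
 0  0  0  2  8
 0  0 64 16 64
 0  0  0 16 64

Derivation:
Slide right:
row 0: [0, 0, 32, 64, 2] -> [0, 0, 32, 64, 2]
row 1: [16, 8, 0, 0, 0] -> [0, 0, 0, 16, 8]
row 2: [2, 0, 0, 8, 0] -> [0, 0, 0, 2, 8]
row 3: [32, 0, 32, 16, 64] -> [0, 0, 64, 16, 64]
row 4: [8, 8, 0, 64, 0] -> [0, 0, 0, 16, 64]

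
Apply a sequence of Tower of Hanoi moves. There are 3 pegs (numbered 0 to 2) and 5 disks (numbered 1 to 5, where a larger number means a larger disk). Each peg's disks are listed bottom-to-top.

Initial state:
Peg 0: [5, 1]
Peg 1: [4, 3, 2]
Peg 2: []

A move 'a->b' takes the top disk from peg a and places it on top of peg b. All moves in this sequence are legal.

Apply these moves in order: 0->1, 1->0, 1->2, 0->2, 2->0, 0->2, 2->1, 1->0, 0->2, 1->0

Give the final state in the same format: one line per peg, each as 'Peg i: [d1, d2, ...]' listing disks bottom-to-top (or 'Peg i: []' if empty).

After move 1 (0->1):
Peg 0: [5]
Peg 1: [4, 3, 2, 1]
Peg 2: []

After move 2 (1->0):
Peg 0: [5, 1]
Peg 1: [4, 3, 2]
Peg 2: []

After move 3 (1->2):
Peg 0: [5, 1]
Peg 1: [4, 3]
Peg 2: [2]

After move 4 (0->2):
Peg 0: [5]
Peg 1: [4, 3]
Peg 2: [2, 1]

After move 5 (2->0):
Peg 0: [5, 1]
Peg 1: [4, 3]
Peg 2: [2]

After move 6 (0->2):
Peg 0: [5]
Peg 1: [4, 3]
Peg 2: [2, 1]

After move 7 (2->1):
Peg 0: [5]
Peg 1: [4, 3, 1]
Peg 2: [2]

After move 8 (1->0):
Peg 0: [5, 1]
Peg 1: [4, 3]
Peg 2: [2]

After move 9 (0->2):
Peg 0: [5]
Peg 1: [4, 3]
Peg 2: [2, 1]

After move 10 (1->0):
Peg 0: [5, 3]
Peg 1: [4]
Peg 2: [2, 1]

Answer: Peg 0: [5, 3]
Peg 1: [4]
Peg 2: [2, 1]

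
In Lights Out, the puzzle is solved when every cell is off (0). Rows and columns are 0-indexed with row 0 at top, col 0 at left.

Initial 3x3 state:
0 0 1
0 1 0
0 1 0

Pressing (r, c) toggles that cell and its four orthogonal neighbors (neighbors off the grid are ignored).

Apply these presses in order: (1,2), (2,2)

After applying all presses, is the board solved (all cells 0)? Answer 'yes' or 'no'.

After press 1 at (1,2):
0 0 0
0 0 1
0 1 1

After press 2 at (2,2):
0 0 0
0 0 0
0 0 0

Lights still on: 0

Answer: yes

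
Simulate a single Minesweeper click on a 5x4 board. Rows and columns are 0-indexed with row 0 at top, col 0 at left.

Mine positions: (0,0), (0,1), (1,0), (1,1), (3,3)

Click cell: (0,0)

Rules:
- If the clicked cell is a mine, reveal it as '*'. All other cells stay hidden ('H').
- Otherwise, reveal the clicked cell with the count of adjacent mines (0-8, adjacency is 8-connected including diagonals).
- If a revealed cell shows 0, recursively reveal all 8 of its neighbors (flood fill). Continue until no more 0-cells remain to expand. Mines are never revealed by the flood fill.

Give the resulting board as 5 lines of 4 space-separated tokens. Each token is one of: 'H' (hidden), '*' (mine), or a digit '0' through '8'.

* H H H
H H H H
H H H H
H H H H
H H H H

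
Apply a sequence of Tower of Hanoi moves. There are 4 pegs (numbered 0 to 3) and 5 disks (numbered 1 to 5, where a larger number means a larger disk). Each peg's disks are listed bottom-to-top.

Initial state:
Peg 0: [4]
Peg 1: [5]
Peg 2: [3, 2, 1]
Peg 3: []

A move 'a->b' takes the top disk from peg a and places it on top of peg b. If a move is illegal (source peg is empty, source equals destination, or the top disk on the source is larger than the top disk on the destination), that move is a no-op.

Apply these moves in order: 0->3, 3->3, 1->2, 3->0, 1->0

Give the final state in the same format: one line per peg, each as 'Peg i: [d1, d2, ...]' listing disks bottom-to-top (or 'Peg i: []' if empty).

Answer: Peg 0: [4]
Peg 1: [5]
Peg 2: [3, 2, 1]
Peg 3: []

Derivation:
After move 1 (0->3):
Peg 0: []
Peg 1: [5]
Peg 2: [3, 2, 1]
Peg 3: [4]

After move 2 (3->3):
Peg 0: []
Peg 1: [5]
Peg 2: [3, 2, 1]
Peg 3: [4]

After move 3 (1->2):
Peg 0: []
Peg 1: [5]
Peg 2: [3, 2, 1]
Peg 3: [4]

After move 4 (3->0):
Peg 0: [4]
Peg 1: [5]
Peg 2: [3, 2, 1]
Peg 3: []

After move 5 (1->0):
Peg 0: [4]
Peg 1: [5]
Peg 2: [3, 2, 1]
Peg 3: []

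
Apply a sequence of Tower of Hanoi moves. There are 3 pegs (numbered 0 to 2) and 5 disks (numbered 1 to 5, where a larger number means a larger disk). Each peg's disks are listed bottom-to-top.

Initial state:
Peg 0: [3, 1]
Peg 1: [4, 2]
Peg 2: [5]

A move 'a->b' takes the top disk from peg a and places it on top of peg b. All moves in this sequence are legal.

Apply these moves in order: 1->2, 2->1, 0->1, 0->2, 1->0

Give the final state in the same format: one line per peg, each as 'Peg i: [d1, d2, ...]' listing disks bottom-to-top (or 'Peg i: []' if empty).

Answer: Peg 0: [1]
Peg 1: [4, 2]
Peg 2: [5, 3]

Derivation:
After move 1 (1->2):
Peg 0: [3, 1]
Peg 1: [4]
Peg 2: [5, 2]

After move 2 (2->1):
Peg 0: [3, 1]
Peg 1: [4, 2]
Peg 2: [5]

After move 3 (0->1):
Peg 0: [3]
Peg 1: [4, 2, 1]
Peg 2: [5]

After move 4 (0->2):
Peg 0: []
Peg 1: [4, 2, 1]
Peg 2: [5, 3]

After move 5 (1->0):
Peg 0: [1]
Peg 1: [4, 2]
Peg 2: [5, 3]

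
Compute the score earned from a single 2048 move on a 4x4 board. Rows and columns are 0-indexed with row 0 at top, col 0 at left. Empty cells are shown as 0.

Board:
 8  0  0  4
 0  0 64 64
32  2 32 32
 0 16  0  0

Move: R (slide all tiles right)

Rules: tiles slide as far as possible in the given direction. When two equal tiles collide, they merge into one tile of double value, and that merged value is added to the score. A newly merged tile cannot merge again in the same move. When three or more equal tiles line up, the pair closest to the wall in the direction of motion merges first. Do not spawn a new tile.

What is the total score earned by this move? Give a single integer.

Slide right:
row 0: [8, 0, 0, 4] -> [0, 0, 8, 4]  score +0 (running 0)
row 1: [0, 0, 64, 64] -> [0, 0, 0, 128]  score +128 (running 128)
row 2: [32, 2, 32, 32] -> [0, 32, 2, 64]  score +64 (running 192)
row 3: [0, 16, 0, 0] -> [0, 0, 0, 16]  score +0 (running 192)
Board after move:
  0   0   8   4
  0   0   0 128
  0  32   2  64
  0   0   0  16

Answer: 192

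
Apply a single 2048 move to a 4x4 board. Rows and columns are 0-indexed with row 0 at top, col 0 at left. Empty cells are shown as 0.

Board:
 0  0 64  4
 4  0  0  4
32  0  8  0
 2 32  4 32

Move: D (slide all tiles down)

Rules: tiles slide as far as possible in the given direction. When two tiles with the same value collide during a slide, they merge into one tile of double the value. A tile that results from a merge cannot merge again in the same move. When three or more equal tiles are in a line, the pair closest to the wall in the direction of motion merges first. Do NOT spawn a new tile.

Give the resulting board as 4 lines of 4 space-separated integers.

Answer:  0  0  0  0
 4  0 64  0
32  0  8  8
 2 32  4 32

Derivation:
Slide down:
col 0: [0, 4, 32, 2] -> [0, 4, 32, 2]
col 1: [0, 0, 0, 32] -> [0, 0, 0, 32]
col 2: [64, 0, 8, 4] -> [0, 64, 8, 4]
col 3: [4, 4, 0, 32] -> [0, 0, 8, 32]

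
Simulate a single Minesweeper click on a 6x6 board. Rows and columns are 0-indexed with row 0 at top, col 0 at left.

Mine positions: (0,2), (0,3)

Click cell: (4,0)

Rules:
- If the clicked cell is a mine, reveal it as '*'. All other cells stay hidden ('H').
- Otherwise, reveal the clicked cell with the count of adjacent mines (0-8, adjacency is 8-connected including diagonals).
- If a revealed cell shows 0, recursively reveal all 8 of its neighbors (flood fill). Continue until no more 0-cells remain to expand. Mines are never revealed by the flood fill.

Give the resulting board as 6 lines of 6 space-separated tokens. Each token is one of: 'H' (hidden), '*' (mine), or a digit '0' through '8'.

0 1 H H 1 0
0 1 2 2 1 0
0 0 0 0 0 0
0 0 0 0 0 0
0 0 0 0 0 0
0 0 0 0 0 0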